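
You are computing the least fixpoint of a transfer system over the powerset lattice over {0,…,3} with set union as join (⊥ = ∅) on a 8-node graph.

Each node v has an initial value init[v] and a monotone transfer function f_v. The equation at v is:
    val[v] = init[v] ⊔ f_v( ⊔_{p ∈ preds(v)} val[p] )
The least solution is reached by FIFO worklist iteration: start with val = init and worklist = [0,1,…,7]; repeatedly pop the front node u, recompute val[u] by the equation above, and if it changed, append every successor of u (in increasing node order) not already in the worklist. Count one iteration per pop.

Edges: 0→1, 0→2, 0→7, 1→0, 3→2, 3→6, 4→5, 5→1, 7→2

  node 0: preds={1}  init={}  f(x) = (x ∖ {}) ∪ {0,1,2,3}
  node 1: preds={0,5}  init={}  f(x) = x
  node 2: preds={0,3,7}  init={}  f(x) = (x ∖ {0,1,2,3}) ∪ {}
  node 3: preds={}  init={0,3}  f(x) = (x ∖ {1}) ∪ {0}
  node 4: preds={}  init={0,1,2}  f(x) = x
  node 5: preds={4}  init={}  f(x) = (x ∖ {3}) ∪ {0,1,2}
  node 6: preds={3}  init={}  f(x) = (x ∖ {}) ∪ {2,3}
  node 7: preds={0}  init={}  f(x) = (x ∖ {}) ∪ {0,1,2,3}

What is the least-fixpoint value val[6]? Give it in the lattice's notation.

Worklist (11 pops):
  #1 pop 0: in={} → {0,1,2,3} (was {}); enqueue []
  #2 pop 1: in={0,1,2,3} → {0,1,2,3} (was {}); enqueue [0]
  #3 pop 2: in={0,1,2,3} → {} (no change)
  #4 pop 3: in={} → {0,3} (no change)
  #5 pop 4: in={} → {0,1,2} (no change)
  #6 pop 5: in={0,1,2} → {0,1,2} (was {}); enqueue [1]
  #7 pop 6: in={0,3} → {0,2,3} (was {}); enqueue []
  #8 pop 7: in={0,1,2,3} → {0,1,2,3} (was {}); enqueue [2]
  #9 pop 0: in={0,1,2,3} → {0,1,2,3} (no change)
  #10 pop 1: in={0,1,2,3} → {0,1,2,3} (no change)
  #11 pop 2: in={0,1,2,3} → {} (no change)

Fixpoint:
  val[0] = {0,1,2,3}
  val[1] = {0,1,2,3}
  val[2] = {}
  val[3] = {0,3}
  val[4] = {0,1,2}
  val[5] = {0,1,2}
  val[6] = {0,2,3}
  val[7] = {0,1,2,3}

{0,2,3}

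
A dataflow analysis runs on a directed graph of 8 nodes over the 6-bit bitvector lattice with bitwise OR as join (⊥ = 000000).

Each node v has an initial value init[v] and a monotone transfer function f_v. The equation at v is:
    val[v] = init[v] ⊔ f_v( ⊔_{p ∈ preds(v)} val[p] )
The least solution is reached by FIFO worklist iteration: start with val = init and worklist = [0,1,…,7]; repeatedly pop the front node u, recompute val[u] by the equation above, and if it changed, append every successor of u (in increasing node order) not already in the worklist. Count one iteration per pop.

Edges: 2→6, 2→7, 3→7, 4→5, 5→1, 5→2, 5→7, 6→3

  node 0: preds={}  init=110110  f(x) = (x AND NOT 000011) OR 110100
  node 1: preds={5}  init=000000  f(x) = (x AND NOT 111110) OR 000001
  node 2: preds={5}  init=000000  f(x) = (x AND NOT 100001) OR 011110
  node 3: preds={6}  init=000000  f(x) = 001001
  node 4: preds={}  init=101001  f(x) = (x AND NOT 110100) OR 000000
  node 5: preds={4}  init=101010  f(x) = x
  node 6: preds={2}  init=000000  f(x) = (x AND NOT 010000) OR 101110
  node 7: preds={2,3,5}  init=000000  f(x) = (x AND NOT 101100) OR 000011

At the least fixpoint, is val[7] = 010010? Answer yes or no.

Worklist (11 pops):
  #1 pop 0: in=000000 → 110110 (no change)
  #2 pop 1: in=101010 → 000001 (was 000000); enqueue []
  #3 pop 2: in=101010 → 011110 (was 000000); enqueue []
  #4 pop 3: in=000000 → 001001 (was 000000); enqueue []
  #5 pop 4: in=000000 → 101001 (no change)
  #6 pop 5: in=101001 → 101011 (was 101010); enqueue [1,2]
  #7 pop 6: in=011110 → 101110 (was 000000); enqueue [3]
  #8 pop 7: in=111111 → 010011 (was 000000); enqueue []
  #9 pop 1: in=101011 → 000001 (no change)
  #10 pop 2: in=101011 → 011110 (no change)
  #11 pop 3: in=101110 → 001001 (no change)

Fixpoint:
  val[0] = 110110
  val[1] = 000001
  val[2] = 011110
  val[3] = 001001
  val[4] = 101001
  val[5] = 101011
  val[6] = 101110
  val[7] = 010011

no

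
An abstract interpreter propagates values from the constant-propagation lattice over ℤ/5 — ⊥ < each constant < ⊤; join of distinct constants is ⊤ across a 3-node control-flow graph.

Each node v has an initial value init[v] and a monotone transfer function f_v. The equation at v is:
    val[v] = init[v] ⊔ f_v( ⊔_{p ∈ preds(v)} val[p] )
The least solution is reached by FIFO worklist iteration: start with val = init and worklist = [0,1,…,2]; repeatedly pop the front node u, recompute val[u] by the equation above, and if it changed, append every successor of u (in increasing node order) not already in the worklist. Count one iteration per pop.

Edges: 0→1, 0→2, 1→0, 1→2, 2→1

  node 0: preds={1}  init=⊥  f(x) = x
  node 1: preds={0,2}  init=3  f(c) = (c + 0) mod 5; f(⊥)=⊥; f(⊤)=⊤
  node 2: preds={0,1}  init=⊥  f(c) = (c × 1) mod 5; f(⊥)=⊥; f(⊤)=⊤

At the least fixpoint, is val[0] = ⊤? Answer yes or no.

no

Iteration log — 4 steps:
  step 1. node 0  ⊔preds=3  new=3  old=⊥  +wl: 
  step 2. node 1  ⊔preds=3  new=3  stable
  step 3. node 2  ⊔preds=3  new=3  old=⊥  +wl: 1
  step 4. node 1  ⊔preds=3  new=3  stable

Least fixpoint reached:
  node 0: 3
  node 1: 3
  node 2: 3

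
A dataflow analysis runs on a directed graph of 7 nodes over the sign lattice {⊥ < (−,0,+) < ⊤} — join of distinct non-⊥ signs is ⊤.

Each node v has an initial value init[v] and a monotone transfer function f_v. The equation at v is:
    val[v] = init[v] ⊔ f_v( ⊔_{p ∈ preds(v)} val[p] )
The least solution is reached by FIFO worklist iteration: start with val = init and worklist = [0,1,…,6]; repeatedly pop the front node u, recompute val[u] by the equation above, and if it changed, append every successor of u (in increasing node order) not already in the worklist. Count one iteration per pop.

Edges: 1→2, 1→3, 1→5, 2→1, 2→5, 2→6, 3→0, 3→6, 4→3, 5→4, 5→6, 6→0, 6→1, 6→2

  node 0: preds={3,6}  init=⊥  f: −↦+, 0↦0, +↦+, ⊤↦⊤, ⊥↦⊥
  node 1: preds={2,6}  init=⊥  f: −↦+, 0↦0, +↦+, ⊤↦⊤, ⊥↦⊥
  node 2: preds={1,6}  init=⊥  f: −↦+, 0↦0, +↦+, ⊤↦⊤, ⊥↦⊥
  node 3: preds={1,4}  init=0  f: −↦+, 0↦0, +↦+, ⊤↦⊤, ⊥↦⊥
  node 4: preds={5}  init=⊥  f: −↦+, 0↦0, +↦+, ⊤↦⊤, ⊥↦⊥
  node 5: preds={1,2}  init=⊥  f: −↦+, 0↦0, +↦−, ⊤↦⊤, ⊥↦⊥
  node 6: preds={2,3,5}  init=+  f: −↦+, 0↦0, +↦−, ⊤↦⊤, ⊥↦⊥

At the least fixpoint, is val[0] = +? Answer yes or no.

no

Iteration log — 17 steps:
  step 1. node 0  ⊔preds=⊤  new=⊤  old=⊥  +wl: 
  step 2. node 1  ⊔preds=+  new=+  old=⊥  +wl: 
  step 3. node 2  ⊔preds=+  new=+  old=⊥  +wl: 1
  step 4. node 3  ⊔preds=+  new=⊤  old=0  +wl: 0
  step 5. node 4  ⊔preds=⊥  new=⊥  stable
  step 6. node 5  ⊔preds=+  new=−  old=⊥  +wl: 4
  step 7. node 6  ⊔preds=⊤  new=⊤  old=+  +wl: 2
  step 8. node 1  ⊔preds=⊤  new=⊤  old=+  +wl: 3,5
  step 9. node 0  ⊔preds=⊤  new=⊤  stable
  step 10. node 4  ⊔preds=−  new=+  old=⊥  +wl: 
  step 11. node 2  ⊔preds=⊤  new=⊤  old=+  +wl: 1,6
  step 12. node 3  ⊔preds=⊤  new=⊤  stable
  step 13. node 5  ⊔preds=⊤  new=⊤  old=−  +wl: 4
  step 14. node 1  ⊔preds=⊤  new=⊤  stable
  step 15. node 6  ⊔preds=⊤  new=⊤  stable
  step 16. node 4  ⊔preds=⊤  new=⊤  old=+  +wl: 3
  step 17. node 3  ⊔preds=⊤  new=⊤  stable

Least fixpoint reached:
  node 0: ⊤
  node 1: ⊤
  node 2: ⊤
  node 3: ⊤
  node 4: ⊤
  node 5: ⊤
  node 6: ⊤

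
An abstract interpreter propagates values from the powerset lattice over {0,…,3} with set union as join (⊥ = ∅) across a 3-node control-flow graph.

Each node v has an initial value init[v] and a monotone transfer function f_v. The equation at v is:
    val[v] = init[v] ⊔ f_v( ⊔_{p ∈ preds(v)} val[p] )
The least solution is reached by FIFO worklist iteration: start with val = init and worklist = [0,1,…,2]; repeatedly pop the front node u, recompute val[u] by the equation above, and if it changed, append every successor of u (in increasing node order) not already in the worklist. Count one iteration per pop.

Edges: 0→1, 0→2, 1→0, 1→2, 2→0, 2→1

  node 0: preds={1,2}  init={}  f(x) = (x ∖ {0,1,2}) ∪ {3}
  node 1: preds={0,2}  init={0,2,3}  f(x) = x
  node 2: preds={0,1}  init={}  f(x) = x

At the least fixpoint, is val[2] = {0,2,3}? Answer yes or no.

yes

Trace (5 dequeues):
  [1] u=0 | in {0,2,3} | out {3} | prev {} | push {}
  [2] u=1 | in {3} | out {0,2,3} | ==
  [3] u=2 | in {0,2,3} | out {0,2,3} | prev {} | push {0,1}
  [4] u=0 | in {0,2,3} | out {3} | ==
  [5] u=1 | in {0,2,3} | out {0,2,3} | ==

Converged values:
  [0] {3}
  [1] {0,2,3}
  [2] {0,2,3}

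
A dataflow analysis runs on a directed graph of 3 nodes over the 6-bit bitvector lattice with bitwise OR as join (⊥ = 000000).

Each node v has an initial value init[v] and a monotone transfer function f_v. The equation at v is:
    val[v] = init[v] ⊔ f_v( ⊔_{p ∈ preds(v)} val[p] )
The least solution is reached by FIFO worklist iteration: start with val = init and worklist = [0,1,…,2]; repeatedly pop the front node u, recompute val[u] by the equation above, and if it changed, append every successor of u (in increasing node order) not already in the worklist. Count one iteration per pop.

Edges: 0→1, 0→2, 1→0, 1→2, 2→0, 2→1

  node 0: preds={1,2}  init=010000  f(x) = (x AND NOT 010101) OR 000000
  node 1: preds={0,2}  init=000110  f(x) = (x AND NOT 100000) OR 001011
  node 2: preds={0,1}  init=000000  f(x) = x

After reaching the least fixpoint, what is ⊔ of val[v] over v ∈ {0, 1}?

011111

Iteration log — 6 steps:
  step 1. node 0  ⊔preds=000110  new=010010  old=010000  +wl: 
  step 2. node 1  ⊔preds=010010  new=011111  old=000110  +wl: 0
  step 3. node 2  ⊔preds=011111  new=011111  old=000000  +wl: 1
  step 4. node 0  ⊔preds=011111  new=011010  old=010010  +wl: 2
  step 5. node 1  ⊔preds=011111  new=011111  stable
  step 6. node 2  ⊔preds=011111  new=011111  stable

Least fixpoint reached:
  node 0: 011010
  node 1: 011111
  node 2: 011111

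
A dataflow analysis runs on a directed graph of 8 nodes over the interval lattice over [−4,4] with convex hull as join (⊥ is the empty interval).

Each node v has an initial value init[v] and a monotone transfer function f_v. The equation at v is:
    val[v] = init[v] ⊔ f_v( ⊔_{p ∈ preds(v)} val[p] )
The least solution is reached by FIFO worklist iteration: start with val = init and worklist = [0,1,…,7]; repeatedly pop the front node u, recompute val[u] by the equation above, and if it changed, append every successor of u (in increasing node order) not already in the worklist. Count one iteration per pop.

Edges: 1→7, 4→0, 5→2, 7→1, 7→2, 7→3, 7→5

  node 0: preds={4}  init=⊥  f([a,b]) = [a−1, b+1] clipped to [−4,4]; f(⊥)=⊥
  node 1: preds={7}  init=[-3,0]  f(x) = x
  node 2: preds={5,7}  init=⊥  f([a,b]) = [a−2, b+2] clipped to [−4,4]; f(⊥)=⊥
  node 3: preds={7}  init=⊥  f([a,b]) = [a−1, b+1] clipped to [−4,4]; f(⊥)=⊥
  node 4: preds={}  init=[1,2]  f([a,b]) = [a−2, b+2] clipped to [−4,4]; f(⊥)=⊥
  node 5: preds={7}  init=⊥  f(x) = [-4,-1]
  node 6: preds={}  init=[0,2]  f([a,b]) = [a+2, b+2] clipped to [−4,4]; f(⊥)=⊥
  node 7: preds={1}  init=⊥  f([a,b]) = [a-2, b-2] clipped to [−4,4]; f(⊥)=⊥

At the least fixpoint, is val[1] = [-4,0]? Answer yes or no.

Trace (13 dequeues):
  [1] u=0 | in [1,2] | out [0,3] | prev ⊥ | push {}
  [2] u=1 | in ⊥ | out [-3,0] | ==
  [3] u=2 | in ⊥ | out ⊥ | ==
  [4] u=3 | in ⊥ | out ⊥ | ==
  [5] u=4 | in ⊥ | out [1,2] | ==
  [6] u=5 | in ⊥ | out [-4,-1] | prev ⊥ | push {2}
  [7] u=6 | in ⊥ | out [0,2] | ==
  [8] u=7 | in [-3,0] | out [-4,-2] | prev ⊥ | push {1,3,5}
  [9] u=2 | in [-4,-1] | out [-4,1] | prev ⊥ | push {}
  [10] u=1 | in [-4,-2] | out [-4,0] | prev [-3,0] | push {7}
  [11] u=3 | in [-4,-2] | out [-4,-1] | prev ⊥ | push {}
  [12] u=5 | in [-4,-2] | out [-4,-1] | ==
  [13] u=7 | in [-4,0] | out [-4,-2] | ==

Converged values:
  [0] [0,3]
  [1] [-4,0]
  [2] [-4,1]
  [3] [-4,-1]
  [4] [1,2]
  [5] [-4,-1]
  [6] [0,2]
  [7] [-4,-2]

yes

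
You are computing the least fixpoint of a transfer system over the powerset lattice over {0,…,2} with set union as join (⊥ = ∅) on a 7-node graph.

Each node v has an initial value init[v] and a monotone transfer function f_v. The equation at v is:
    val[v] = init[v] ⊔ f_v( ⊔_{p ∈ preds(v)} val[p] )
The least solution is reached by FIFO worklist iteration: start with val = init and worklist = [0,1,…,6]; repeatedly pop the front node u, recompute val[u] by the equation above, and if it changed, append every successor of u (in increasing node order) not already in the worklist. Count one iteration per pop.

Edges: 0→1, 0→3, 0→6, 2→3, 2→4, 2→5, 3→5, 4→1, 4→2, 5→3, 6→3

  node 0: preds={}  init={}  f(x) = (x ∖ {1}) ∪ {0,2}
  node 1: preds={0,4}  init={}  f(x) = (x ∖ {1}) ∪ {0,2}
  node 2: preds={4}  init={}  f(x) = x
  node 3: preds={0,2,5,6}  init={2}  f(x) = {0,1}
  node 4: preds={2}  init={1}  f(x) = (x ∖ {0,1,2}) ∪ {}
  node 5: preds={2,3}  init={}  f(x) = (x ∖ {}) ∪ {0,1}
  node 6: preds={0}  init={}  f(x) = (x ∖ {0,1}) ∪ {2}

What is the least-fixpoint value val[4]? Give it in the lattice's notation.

Worklist (8 pops):
  #1 pop 0: in={} → {0,2} (was {}); enqueue []
  #2 pop 1: in={0,1,2} → {0,2} (was {}); enqueue []
  #3 pop 2: in={1} → {1} (was {}); enqueue []
  #4 pop 3: in={0,1,2} → {0,1,2} (was {2}); enqueue []
  #5 pop 4: in={1} → {1} (no change)
  #6 pop 5: in={0,1,2} → {0,1,2} (was {}); enqueue [3]
  #7 pop 6: in={0,2} → {2} (was {}); enqueue []
  #8 pop 3: in={0,1,2} → {0,1,2} (no change)

Fixpoint:
  val[0] = {0,2}
  val[1] = {0,2}
  val[2] = {1}
  val[3] = {0,1,2}
  val[4] = {1}
  val[5] = {0,1,2}
  val[6] = {2}

{1}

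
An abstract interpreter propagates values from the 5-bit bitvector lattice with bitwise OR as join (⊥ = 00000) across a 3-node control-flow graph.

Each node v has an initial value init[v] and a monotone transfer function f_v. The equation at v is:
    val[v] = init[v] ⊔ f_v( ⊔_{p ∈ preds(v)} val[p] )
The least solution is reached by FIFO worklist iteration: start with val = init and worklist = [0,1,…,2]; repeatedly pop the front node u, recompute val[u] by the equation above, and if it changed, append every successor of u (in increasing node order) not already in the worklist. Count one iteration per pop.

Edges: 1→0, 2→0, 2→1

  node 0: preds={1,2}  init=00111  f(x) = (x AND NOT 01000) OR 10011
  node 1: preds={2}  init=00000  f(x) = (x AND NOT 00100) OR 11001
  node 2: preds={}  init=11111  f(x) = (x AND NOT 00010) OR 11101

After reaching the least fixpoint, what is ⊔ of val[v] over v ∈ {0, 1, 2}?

11111

Trace (4 dequeues):
  [1] u=0 | in 11111 | out 10111 | prev 00111 | push {}
  [2] u=1 | in 11111 | out 11011 | prev 00000 | push {0}
  [3] u=2 | in 00000 | out 11111 | ==
  [4] u=0 | in 11111 | out 10111 | ==

Converged values:
  [0] 10111
  [1] 11011
  [2] 11111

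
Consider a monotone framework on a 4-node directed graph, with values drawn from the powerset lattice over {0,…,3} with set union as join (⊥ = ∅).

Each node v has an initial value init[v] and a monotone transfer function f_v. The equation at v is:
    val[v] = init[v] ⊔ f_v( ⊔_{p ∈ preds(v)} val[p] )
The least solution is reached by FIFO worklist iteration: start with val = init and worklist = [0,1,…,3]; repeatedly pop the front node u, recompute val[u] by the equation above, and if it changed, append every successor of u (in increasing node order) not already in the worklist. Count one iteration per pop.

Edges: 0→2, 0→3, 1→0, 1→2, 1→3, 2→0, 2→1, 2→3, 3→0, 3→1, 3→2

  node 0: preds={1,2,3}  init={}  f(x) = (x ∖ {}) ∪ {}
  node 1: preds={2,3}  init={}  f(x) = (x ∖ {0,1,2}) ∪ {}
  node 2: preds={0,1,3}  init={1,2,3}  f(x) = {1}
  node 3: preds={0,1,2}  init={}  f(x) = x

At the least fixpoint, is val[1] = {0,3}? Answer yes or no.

no

Iteration log — 7 steps:
  step 1. node 0  ⊔preds={1,2,3}  new={1,2,3}  old={}  +wl: 
  step 2. node 1  ⊔preds={1,2,3}  new={3}  old={}  +wl: 0
  step 3. node 2  ⊔preds={1,2,3}  new={1,2,3}  stable
  step 4. node 3  ⊔preds={1,2,3}  new={1,2,3}  old={}  +wl: 1,2
  step 5. node 0  ⊔preds={1,2,3}  new={1,2,3}  stable
  step 6. node 1  ⊔preds={1,2,3}  new={3}  stable
  step 7. node 2  ⊔preds={1,2,3}  new={1,2,3}  stable

Least fixpoint reached:
  node 0: {1,2,3}
  node 1: {3}
  node 2: {1,2,3}
  node 3: {1,2,3}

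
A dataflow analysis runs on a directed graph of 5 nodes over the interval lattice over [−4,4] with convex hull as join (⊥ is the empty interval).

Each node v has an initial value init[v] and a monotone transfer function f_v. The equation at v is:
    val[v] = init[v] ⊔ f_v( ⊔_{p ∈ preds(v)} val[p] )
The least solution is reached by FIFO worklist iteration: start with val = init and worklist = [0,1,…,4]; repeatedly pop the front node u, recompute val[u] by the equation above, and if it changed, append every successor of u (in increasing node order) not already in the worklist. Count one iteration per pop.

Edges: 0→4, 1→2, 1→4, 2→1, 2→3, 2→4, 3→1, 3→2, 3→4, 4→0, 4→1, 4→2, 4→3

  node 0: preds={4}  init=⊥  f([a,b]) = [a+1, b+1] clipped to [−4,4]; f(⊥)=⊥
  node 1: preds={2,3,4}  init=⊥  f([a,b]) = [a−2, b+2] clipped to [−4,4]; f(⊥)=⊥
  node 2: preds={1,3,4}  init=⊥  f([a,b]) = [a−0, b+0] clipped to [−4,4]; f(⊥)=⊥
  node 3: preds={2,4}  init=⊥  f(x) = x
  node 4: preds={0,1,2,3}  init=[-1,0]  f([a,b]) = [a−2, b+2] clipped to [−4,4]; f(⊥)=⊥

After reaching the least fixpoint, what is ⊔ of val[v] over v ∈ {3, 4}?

[-4,4]

Trace (12 dequeues):
  [1] u=0 | in [-1,0] | out [0,1] | prev ⊥ | push {}
  [2] u=1 | in [-1,0] | out [-3,2] | prev ⊥ | push {}
  [3] u=2 | in [-3,2] | out [-3,2] | prev ⊥ | push {1}
  [4] u=3 | in [-3,2] | out [-3,2] | prev ⊥ | push {2}
  [5] u=4 | in [-3,2] | out [-4,4] | prev [-1,0] | push {0,3}
  [6] u=1 | in [-4,4] | out [-4,4] | prev [-3,2] | push {4}
  [7] u=2 | in [-4,4] | out [-4,4] | prev [-3,2] | push {1}
  [8] u=0 | in [-4,4] | out [-3,4] | prev [0,1] | push {}
  [9] u=3 | in [-4,4] | out [-4,4] | prev [-3,2] | push {2}
  [10] u=4 | in [-4,4] | out [-4,4] | ==
  [11] u=1 | in [-4,4] | out [-4,4] | ==
  [12] u=2 | in [-4,4] | out [-4,4] | ==

Converged values:
  [0] [-3,4]
  [1] [-4,4]
  [2] [-4,4]
  [3] [-4,4]
  [4] [-4,4]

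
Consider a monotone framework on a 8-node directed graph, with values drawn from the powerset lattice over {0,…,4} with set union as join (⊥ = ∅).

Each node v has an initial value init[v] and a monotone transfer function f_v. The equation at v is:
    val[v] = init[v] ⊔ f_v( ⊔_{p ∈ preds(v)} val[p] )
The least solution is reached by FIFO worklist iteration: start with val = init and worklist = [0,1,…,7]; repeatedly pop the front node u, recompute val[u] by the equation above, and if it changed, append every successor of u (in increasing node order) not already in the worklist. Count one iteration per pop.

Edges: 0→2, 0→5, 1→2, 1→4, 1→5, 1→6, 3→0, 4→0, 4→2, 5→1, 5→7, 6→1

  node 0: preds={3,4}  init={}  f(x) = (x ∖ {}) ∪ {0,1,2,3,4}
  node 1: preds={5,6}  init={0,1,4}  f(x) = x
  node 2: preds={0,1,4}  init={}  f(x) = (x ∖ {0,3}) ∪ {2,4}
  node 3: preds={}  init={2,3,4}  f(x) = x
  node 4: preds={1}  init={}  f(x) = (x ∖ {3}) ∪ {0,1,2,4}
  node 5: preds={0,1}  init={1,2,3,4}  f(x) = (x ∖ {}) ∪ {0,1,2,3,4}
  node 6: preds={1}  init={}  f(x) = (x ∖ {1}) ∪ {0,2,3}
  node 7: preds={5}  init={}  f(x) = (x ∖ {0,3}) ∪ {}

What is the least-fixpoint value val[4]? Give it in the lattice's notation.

Trace (11 dequeues):
  [1] u=0 | in {2,3,4} | out {0,1,2,3,4} | prev {} | push {}
  [2] u=1 | in {1,2,3,4} | out {0,1,2,3,4} | prev {0,1,4} | push {}
  [3] u=2 | in {0,1,2,3,4} | out {1,2,4} | prev {} | push {}
  [4] u=3 | in {} | out {2,3,4} | ==
  [5] u=4 | in {0,1,2,3,4} | out {0,1,2,4} | prev {} | push {0,2}
  [6] u=5 | in {0,1,2,3,4} | out {0,1,2,3,4} | prev {1,2,3,4} | push {1}
  [7] u=6 | in {0,1,2,3,4} | out {0,2,3,4} | prev {} | push {}
  [8] u=7 | in {0,1,2,3,4} | out {1,2,4} | prev {} | push {}
  [9] u=0 | in {0,1,2,3,4} | out {0,1,2,3,4} | ==
  [10] u=2 | in {0,1,2,3,4} | out {1,2,4} | ==
  [11] u=1 | in {0,1,2,3,4} | out {0,1,2,3,4} | ==

Converged values:
  [0] {0,1,2,3,4}
  [1] {0,1,2,3,4}
  [2] {1,2,4}
  [3] {2,3,4}
  [4] {0,1,2,4}
  [5] {0,1,2,3,4}
  [6] {0,2,3,4}
  [7] {1,2,4}

{0,1,2,4}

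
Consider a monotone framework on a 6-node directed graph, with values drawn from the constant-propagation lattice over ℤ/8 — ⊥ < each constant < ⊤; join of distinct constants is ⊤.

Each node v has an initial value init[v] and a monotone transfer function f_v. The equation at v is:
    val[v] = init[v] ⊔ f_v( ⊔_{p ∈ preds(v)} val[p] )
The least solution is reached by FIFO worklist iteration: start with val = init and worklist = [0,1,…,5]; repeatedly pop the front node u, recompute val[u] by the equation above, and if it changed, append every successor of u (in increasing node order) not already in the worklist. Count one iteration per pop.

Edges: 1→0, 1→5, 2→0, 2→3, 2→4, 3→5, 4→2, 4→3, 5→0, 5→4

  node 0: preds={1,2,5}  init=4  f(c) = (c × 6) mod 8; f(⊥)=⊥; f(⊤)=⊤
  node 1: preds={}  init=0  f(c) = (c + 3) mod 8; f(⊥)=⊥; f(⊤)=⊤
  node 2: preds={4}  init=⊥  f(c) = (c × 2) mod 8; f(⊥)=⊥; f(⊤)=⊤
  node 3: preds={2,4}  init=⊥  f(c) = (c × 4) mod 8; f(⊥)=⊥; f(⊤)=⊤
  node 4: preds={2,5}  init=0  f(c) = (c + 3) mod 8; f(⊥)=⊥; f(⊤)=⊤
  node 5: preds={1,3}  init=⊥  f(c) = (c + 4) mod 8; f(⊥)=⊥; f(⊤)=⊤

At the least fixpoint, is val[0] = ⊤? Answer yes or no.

Worklist (14 pops):
  #1 pop 0: in=0 → ⊤ (was 4); enqueue []
  #2 pop 1: in=⊥ → 0 (no change)
  #3 pop 2: in=0 → 0 (was ⊥); enqueue [0]
  #4 pop 3: in=0 → 0 (was ⊥); enqueue []
  #5 pop 4: in=0 → ⊤ (was 0); enqueue [2,3]
  #6 pop 5: in=0 → 4 (was ⊥); enqueue [4]
  #7 pop 0: in=⊤ → ⊤ (no change)
  #8 pop 2: in=⊤ → ⊤ (was 0); enqueue [0]
  #9 pop 3: in=⊤ → ⊤ (was 0); enqueue [5]
  #10 pop 4: in=⊤ → ⊤ (no change)
  #11 pop 0: in=⊤ → ⊤ (no change)
  #12 pop 5: in=⊤ → ⊤ (was 4); enqueue [0,4]
  #13 pop 0: in=⊤ → ⊤ (no change)
  #14 pop 4: in=⊤ → ⊤ (no change)

Fixpoint:
  val[0] = ⊤
  val[1] = 0
  val[2] = ⊤
  val[3] = ⊤
  val[4] = ⊤
  val[5] = ⊤

yes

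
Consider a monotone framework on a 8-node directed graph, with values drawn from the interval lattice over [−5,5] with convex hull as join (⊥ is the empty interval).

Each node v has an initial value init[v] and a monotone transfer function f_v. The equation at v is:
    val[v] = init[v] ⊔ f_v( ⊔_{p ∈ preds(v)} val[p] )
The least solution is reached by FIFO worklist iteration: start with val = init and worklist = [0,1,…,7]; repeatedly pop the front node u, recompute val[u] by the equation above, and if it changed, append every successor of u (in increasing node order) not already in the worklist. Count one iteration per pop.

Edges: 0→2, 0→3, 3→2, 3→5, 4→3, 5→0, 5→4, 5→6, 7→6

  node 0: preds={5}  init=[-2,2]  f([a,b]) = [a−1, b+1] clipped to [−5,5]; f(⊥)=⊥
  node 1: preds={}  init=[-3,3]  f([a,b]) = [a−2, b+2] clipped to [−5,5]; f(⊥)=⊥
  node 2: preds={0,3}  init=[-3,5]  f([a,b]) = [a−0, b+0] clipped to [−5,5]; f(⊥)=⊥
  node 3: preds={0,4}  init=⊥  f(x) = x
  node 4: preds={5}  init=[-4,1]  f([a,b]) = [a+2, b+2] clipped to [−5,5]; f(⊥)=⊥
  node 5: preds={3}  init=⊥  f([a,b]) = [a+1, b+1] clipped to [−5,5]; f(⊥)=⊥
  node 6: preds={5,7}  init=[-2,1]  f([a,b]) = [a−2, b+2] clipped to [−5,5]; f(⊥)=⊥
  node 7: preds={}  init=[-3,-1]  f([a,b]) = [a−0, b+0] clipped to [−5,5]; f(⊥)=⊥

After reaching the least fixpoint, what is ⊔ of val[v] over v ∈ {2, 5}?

Iteration log — 20 steps:
  step 1. node 0  ⊔preds=⊥  new=[-2,2]  stable
  step 2. node 1  ⊔preds=⊥  new=[-3,3]  stable
  step 3. node 2  ⊔preds=[-2,2]  new=[-3,5]  stable
  step 4. node 3  ⊔preds=[-4,2]  new=[-4,2]  old=⊥  +wl: 2
  step 5. node 4  ⊔preds=⊥  new=[-4,1]  stable
  step 6. node 5  ⊔preds=[-4,2]  new=[-3,3]  old=⊥  +wl: 0,4
  step 7. node 6  ⊔preds=[-3,3]  new=[-5,5]  old=[-2,1]  +wl: 
  step 8. node 7  ⊔preds=⊥  new=[-3,-1]  stable
  step 9. node 2  ⊔preds=[-4,2]  new=[-4,5]  old=[-3,5]  +wl: 
  step 10. node 0  ⊔preds=[-3,3]  new=[-4,4]  old=[-2,2]  +wl: 2,3
  step 11. node 4  ⊔preds=[-3,3]  new=[-4,5]  old=[-4,1]  +wl: 
  step 12. node 2  ⊔preds=[-4,4]  new=[-4,5]  stable
  step 13. node 3  ⊔preds=[-4,5]  new=[-4,5]  old=[-4,2]  +wl: 2,5
  step 14. node 2  ⊔preds=[-4,5]  new=[-4,5]  stable
  step 15. node 5  ⊔preds=[-4,5]  new=[-3,5]  old=[-3,3]  +wl: 0,4,6
  step 16. node 0  ⊔preds=[-3,5]  new=[-4,5]  old=[-4,4]  +wl: 2,3
  step 17. node 4  ⊔preds=[-3,5]  new=[-4,5]  stable
  step 18. node 6  ⊔preds=[-3,5]  new=[-5,5]  stable
  step 19. node 2  ⊔preds=[-4,5]  new=[-4,5]  stable
  step 20. node 3  ⊔preds=[-4,5]  new=[-4,5]  stable

Least fixpoint reached:
  node 0: [-4,5]
  node 1: [-3,3]
  node 2: [-4,5]
  node 3: [-4,5]
  node 4: [-4,5]
  node 5: [-3,5]
  node 6: [-5,5]
  node 7: [-3,-1]

[-4,5]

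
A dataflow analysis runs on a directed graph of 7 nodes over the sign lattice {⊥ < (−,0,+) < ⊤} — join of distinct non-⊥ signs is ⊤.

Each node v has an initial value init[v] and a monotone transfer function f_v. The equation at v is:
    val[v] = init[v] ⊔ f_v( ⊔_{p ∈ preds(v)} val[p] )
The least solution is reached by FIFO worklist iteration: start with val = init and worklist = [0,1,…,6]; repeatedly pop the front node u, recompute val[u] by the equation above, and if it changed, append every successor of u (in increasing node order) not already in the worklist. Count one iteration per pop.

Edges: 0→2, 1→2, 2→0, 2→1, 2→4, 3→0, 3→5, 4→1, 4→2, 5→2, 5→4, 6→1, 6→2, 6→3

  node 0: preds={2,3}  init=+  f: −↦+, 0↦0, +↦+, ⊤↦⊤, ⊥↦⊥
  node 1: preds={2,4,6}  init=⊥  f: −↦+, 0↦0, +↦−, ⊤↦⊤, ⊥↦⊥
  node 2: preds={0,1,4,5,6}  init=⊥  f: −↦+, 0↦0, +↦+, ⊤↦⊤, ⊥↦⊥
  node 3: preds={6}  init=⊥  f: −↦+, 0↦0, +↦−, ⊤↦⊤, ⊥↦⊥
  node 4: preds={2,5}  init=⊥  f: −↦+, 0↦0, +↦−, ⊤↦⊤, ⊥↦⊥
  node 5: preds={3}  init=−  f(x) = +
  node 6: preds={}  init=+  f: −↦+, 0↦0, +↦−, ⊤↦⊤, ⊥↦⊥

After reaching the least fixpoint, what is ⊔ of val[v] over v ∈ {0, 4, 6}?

⊤

Trace (11 dequeues):
  [1] u=0 | in ⊥ | out + | ==
  [2] u=1 | in + | out − | prev ⊥ | push {}
  [3] u=2 | in ⊤ | out ⊤ | prev ⊥ | push {0,1}
  [4] u=3 | in + | out − | prev ⊥ | push {}
  [5] u=4 | in ⊤ | out ⊤ | prev ⊥ | push {2}
  [6] u=5 | in − | out ⊤ | prev − | push {4}
  [7] u=6 | in ⊥ | out + | ==
  [8] u=0 | in ⊤ | out ⊤ | prev + | push {}
  [9] u=1 | in ⊤ | out ⊤ | prev − | push {}
  [10] u=2 | in ⊤ | out ⊤ | ==
  [11] u=4 | in ⊤ | out ⊤ | ==

Converged values:
  [0] ⊤
  [1] ⊤
  [2] ⊤
  [3] −
  [4] ⊤
  [5] ⊤
  [6] +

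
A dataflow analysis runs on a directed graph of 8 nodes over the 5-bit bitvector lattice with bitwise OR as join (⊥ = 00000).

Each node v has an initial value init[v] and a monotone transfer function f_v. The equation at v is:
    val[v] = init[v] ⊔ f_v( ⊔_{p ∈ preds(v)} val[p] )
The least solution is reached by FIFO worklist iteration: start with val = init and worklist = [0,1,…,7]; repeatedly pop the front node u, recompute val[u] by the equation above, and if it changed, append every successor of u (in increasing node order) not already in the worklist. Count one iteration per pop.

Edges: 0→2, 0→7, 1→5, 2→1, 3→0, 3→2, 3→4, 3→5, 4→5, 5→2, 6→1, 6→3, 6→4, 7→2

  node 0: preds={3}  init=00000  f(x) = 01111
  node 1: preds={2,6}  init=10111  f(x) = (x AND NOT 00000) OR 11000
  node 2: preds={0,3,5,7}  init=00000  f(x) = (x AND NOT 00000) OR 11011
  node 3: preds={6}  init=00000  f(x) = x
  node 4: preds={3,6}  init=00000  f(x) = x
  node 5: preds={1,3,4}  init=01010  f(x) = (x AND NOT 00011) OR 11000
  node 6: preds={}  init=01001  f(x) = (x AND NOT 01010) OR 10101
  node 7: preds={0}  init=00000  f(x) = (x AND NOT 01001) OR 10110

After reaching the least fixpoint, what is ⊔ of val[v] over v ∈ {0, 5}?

Worklist (16 pops):
  #1 pop 0: in=00000 → 01111 (was 00000); enqueue []
  #2 pop 1: in=01001 → 11111 (was 10111); enqueue []
  #3 pop 2: in=01111 → 11111 (was 00000); enqueue [1]
  #4 pop 3: in=01001 → 01001 (was 00000); enqueue [0,2]
  #5 pop 4: in=01001 → 01001 (was 00000); enqueue []
  #6 pop 5: in=11111 → 11110 (was 01010); enqueue []
  #7 pop 6: in=00000 → 11101 (was 01001); enqueue [3,4]
  #8 pop 7: in=01111 → 10110 (was 00000); enqueue []
  #9 pop 1: in=11111 → 11111 (no change)
  #10 pop 0: in=01001 → 01111 (no change)
  #11 pop 2: in=11111 → 11111 (no change)
  #12 pop 3: in=11101 → 11101 (was 01001); enqueue [0,2,5]
  #13 pop 4: in=11101 → 11101 (was 01001); enqueue []
  #14 pop 0: in=11101 → 01111 (no change)
  #15 pop 2: in=11111 → 11111 (no change)
  #16 pop 5: in=11111 → 11110 (no change)

Fixpoint:
  val[0] = 01111
  val[1] = 11111
  val[2] = 11111
  val[3] = 11101
  val[4] = 11101
  val[5] = 11110
  val[6] = 11101
  val[7] = 10110

11111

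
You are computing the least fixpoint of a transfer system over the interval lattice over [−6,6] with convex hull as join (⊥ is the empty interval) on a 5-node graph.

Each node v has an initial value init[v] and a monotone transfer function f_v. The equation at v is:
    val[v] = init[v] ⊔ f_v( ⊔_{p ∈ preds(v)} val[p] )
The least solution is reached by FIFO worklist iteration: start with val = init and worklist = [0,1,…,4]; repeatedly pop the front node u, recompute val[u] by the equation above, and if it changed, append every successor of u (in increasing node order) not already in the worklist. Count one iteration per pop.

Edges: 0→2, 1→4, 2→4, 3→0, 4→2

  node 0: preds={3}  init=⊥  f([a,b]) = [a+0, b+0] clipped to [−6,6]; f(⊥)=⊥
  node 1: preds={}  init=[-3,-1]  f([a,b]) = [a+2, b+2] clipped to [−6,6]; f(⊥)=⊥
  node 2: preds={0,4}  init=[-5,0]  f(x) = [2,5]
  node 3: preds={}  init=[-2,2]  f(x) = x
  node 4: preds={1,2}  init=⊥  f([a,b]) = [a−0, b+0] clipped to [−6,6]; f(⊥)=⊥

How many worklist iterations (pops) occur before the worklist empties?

Trace (6 dequeues):
  [1] u=0 | in [-2,2] | out [-2,2] | prev ⊥ | push {}
  [2] u=1 | in ⊥ | out [-3,-1] | ==
  [3] u=2 | in [-2,2] | out [-5,5] | prev [-5,0] | push {}
  [4] u=3 | in ⊥ | out [-2,2] | ==
  [5] u=4 | in [-5,5] | out [-5,5] | prev ⊥ | push {2}
  [6] u=2 | in [-5,5] | out [-5,5] | ==

Converged values:
  [0] [-2,2]
  [1] [-3,-1]
  [2] [-5,5]
  [3] [-2,2]
  [4] [-5,5]

6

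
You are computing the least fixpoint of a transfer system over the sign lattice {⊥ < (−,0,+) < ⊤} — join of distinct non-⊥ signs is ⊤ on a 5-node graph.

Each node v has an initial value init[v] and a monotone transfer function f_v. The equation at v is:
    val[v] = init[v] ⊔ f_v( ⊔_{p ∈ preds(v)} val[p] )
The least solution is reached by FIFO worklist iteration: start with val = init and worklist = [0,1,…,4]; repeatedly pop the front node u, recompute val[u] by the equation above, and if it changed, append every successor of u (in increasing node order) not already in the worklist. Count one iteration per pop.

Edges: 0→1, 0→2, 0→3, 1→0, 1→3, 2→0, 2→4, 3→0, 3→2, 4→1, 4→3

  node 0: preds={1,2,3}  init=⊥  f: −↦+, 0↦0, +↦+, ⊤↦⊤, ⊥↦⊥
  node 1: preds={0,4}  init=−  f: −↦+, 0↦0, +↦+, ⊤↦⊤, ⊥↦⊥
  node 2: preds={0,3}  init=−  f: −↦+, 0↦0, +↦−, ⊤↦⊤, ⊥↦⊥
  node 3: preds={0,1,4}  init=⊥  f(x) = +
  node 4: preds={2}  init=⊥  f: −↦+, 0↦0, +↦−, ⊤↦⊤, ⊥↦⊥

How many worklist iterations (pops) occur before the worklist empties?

Worklist (13 pops):
  #1 pop 0: in=− → + (was ⊥); enqueue []
  #2 pop 1: in=+ → ⊤ (was −); enqueue [0]
  #3 pop 2: in=+ → − (no change)
  #4 pop 3: in=⊤ → + (was ⊥); enqueue [2]
  #5 pop 4: in=− → + (was ⊥); enqueue [1,3]
  #6 pop 0: in=⊤ → ⊤ (was +); enqueue []
  #7 pop 2: in=⊤ → ⊤ (was −); enqueue [0,4]
  #8 pop 1: in=⊤ → ⊤ (no change)
  #9 pop 3: in=⊤ → + (no change)
  #10 pop 0: in=⊤ → ⊤ (no change)
  #11 pop 4: in=⊤ → ⊤ (was +); enqueue [1,3]
  #12 pop 1: in=⊤ → ⊤ (no change)
  #13 pop 3: in=⊤ → + (no change)

Fixpoint:
  val[0] = ⊤
  val[1] = ⊤
  val[2] = ⊤
  val[3] = +
  val[4] = ⊤

13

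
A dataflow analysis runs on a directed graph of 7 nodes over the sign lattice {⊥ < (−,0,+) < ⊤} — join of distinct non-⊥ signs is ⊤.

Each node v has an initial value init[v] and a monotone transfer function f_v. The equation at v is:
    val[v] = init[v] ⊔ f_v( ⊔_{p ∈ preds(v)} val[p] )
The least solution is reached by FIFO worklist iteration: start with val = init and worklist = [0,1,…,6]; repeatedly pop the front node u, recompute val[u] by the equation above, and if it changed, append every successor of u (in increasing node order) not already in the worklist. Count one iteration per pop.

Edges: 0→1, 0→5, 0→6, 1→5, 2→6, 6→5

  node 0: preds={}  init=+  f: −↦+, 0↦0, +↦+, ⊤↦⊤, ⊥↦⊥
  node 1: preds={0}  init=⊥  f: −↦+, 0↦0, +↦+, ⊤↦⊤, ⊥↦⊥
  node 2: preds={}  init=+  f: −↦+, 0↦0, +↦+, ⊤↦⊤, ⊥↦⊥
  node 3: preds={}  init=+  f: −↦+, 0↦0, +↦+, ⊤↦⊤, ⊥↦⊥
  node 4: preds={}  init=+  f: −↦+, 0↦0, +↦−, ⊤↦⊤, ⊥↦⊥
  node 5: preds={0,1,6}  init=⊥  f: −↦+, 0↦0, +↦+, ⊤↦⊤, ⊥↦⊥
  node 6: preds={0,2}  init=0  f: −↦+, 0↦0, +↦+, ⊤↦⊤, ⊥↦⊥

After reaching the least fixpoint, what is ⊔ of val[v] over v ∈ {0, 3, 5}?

Worklist (8 pops):
  #1 pop 0: in=⊥ → + (no change)
  #2 pop 1: in=+ → + (was ⊥); enqueue []
  #3 pop 2: in=⊥ → + (no change)
  #4 pop 3: in=⊥ → + (no change)
  #5 pop 4: in=⊥ → + (no change)
  #6 pop 5: in=⊤ → ⊤ (was ⊥); enqueue []
  #7 pop 6: in=+ → ⊤ (was 0); enqueue [5]
  #8 pop 5: in=⊤ → ⊤ (no change)

Fixpoint:
  val[0] = +
  val[1] = +
  val[2] = +
  val[3] = +
  val[4] = +
  val[5] = ⊤
  val[6] = ⊤

⊤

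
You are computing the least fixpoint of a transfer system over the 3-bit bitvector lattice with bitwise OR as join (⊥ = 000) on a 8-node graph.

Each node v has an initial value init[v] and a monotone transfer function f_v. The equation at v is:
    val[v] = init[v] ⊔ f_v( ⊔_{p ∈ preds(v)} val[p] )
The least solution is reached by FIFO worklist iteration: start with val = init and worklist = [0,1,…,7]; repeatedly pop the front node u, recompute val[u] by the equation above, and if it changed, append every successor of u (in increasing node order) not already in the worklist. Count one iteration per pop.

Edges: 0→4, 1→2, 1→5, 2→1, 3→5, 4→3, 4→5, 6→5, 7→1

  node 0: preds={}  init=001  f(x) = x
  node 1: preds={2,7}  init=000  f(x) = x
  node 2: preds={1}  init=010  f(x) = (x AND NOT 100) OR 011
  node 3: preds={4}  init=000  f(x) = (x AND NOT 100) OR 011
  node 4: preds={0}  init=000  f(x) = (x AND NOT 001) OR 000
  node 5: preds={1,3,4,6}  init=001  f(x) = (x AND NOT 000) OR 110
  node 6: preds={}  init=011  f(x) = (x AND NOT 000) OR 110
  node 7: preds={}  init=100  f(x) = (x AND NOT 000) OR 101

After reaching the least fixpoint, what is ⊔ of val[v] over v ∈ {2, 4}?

Worklist (11 pops):
  #1 pop 0: in=000 → 001 (no change)
  #2 pop 1: in=110 → 110 (was 000); enqueue []
  #3 pop 2: in=110 → 011 (was 010); enqueue [1]
  #4 pop 3: in=000 → 011 (was 000); enqueue []
  #5 pop 4: in=001 → 000 (no change)
  #6 pop 5: in=111 → 111 (was 001); enqueue []
  #7 pop 6: in=000 → 111 (was 011); enqueue [5]
  #8 pop 7: in=000 → 101 (was 100); enqueue []
  #9 pop 1: in=111 → 111 (was 110); enqueue [2]
  #10 pop 5: in=111 → 111 (no change)
  #11 pop 2: in=111 → 011 (no change)

Fixpoint:
  val[0] = 001
  val[1] = 111
  val[2] = 011
  val[3] = 011
  val[4] = 000
  val[5] = 111
  val[6] = 111
  val[7] = 101

011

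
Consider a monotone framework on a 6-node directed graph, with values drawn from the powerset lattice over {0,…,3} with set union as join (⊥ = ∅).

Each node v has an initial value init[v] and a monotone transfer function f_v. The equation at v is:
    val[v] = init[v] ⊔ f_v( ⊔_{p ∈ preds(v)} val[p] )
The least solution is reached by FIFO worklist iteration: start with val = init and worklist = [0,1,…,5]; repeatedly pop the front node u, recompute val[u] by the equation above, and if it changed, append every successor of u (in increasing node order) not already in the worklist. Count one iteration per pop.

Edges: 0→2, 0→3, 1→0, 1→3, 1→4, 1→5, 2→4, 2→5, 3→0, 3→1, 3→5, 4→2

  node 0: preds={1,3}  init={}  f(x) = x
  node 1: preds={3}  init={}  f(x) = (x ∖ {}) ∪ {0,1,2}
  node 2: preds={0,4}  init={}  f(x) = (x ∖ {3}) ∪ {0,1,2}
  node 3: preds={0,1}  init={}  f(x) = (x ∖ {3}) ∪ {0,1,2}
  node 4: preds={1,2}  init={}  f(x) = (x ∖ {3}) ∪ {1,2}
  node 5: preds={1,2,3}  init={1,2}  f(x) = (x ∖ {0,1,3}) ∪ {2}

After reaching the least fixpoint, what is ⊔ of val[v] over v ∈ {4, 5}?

Worklist (10 pops):
  #1 pop 0: in={} → {} (no change)
  #2 pop 1: in={} → {0,1,2} (was {}); enqueue [0]
  #3 pop 2: in={} → {0,1,2} (was {}); enqueue []
  #4 pop 3: in={0,1,2} → {0,1,2} (was {}); enqueue [1]
  #5 pop 4: in={0,1,2} → {0,1,2} (was {}); enqueue [2]
  #6 pop 5: in={0,1,2} → {1,2} (no change)
  #7 pop 0: in={0,1,2} → {0,1,2} (was {}); enqueue [3]
  #8 pop 1: in={0,1,2} → {0,1,2} (no change)
  #9 pop 2: in={0,1,2} → {0,1,2} (no change)
  #10 pop 3: in={0,1,2} → {0,1,2} (no change)

Fixpoint:
  val[0] = {0,1,2}
  val[1] = {0,1,2}
  val[2] = {0,1,2}
  val[3] = {0,1,2}
  val[4] = {0,1,2}
  val[5] = {1,2}

{0,1,2}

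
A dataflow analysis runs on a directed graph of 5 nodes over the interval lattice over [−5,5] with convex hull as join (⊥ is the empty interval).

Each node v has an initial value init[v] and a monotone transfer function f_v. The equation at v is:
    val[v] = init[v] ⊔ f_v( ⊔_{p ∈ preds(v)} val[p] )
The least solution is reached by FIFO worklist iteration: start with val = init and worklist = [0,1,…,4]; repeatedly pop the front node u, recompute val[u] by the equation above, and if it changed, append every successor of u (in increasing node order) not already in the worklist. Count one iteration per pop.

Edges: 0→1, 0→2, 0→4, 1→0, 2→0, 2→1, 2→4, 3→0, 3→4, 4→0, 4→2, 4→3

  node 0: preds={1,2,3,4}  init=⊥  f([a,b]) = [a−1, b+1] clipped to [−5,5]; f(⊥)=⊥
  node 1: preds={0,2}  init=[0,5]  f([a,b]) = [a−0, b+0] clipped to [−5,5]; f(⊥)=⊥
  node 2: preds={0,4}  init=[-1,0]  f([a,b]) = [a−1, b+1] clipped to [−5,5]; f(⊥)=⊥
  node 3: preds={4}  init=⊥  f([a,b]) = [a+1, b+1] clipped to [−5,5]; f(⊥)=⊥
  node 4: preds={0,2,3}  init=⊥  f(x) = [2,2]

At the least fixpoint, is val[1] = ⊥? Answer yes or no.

no

Iteration log — 15 steps:
  step 1. node 0  ⊔preds=[-1,5]  new=[-2,5]  old=⊥  +wl: 
  step 2. node 1  ⊔preds=[-2,5]  new=[-2,5]  old=[0,5]  +wl: 0
  step 3. node 2  ⊔preds=[-2,5]  new=[-3,5]  old=[-1,0]  +wl: 1
  step 4. node 3  ⊔preds=⊥  new=⊥  stable
  step 5. node 4  ⊔preds=[-3,5]  new=[2,2]  old=⊥  +wl: 2,3
  step 6. node 0  ⊔preds=[-3,5]  new=[-4,5]  old=[-2,5]  +wl: 4
  step 7. node 1  ⊔preds=[-4,5]  new=[-4,5]  old=[-2,5]  +wl: 0
  step 8. node 2  ⊔preds=[-4,5]  new=[-5,5]  old=[-3,5]  +wl: 1
  step 9. node 3  ⊔preds=[2,2]  new=[3,3]  old=⊥  +wl: 
  step 10. node 4  ⊔preds=[-5,5]  new=[2,2]  stable
  step 11. node 0  ⊔preds=[-5,5]  new=[-5,5]  old=[-4,5]  +wl: 2,4
  step 12. node 1  ⊔preds=[-5,5]  new=[-5,5]  old=[-4,5]  +wl: 0
  step 13. node 2  ⊔preds=[-5,5]  new=[-5,5]  stable
  step 14. node 4  ⊔preds=[-5,5]  new=[2,2]  stable
  step 15. node 0  ⊔preds=[-5,5]  new=[-5,5]  stable

Least fixpoint reached:
  node 0: [-5,5]
  node 1: [-5,5]
  node 2: [-5,5]
  node 3: [3,3]
  node 4: [2,2]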